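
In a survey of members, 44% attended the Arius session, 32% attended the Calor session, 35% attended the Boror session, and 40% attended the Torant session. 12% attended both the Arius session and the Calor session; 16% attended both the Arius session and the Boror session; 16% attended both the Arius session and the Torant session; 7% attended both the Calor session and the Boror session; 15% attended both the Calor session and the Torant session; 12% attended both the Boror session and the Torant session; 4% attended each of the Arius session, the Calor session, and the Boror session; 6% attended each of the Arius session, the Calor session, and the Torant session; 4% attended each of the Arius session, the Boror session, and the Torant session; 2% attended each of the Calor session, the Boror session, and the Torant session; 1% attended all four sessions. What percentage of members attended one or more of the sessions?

88%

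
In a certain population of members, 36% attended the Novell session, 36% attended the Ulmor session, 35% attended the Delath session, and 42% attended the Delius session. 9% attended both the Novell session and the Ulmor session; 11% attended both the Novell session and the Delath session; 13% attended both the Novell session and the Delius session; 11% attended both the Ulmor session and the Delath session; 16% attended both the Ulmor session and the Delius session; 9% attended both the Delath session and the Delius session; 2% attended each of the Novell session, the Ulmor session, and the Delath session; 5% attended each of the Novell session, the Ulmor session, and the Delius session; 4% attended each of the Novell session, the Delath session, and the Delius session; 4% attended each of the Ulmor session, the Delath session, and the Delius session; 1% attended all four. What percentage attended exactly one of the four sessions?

P(exactly one) = 36 + 36 + 35 + 42 − 2·9 − 2·11 − 2·13 − 2·11 − 2·16 − 2·9 + 3·2 + 3·5 + 3·4 + 3·4 − 4·1 = 52%

52%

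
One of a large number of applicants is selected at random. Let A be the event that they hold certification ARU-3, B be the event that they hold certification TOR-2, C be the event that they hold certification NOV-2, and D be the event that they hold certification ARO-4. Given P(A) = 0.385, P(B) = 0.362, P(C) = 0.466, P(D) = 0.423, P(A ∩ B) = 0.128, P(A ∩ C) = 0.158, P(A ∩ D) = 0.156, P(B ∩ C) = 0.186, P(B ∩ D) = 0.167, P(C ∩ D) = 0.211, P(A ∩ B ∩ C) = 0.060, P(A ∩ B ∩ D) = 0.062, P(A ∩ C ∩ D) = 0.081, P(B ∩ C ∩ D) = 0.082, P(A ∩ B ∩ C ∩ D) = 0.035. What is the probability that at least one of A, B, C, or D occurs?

Apply inclusion-exclusion:
P(A ∪ B ∪ C ∪ D) = 0.385 + 0.362 + 0.466 + 0.423 − 0.128 − 0.158 − 0.156 − 0.186 − 0.167 − 0.211 + 0.060 + 0.062 + 0.081 + 0.082 − 0.035 = 0.880

0.880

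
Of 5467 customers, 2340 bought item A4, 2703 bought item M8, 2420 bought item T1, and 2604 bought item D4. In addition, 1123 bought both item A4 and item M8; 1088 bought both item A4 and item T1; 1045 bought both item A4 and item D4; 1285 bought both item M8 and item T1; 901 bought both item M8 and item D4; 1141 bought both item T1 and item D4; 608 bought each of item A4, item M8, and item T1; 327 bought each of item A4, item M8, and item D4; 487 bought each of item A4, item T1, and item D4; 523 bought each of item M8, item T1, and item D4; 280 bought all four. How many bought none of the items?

|union| = 2340 + 2703 + 2420 + 2604 − 1123 − 1088 − 1045 − 1285 − 901 − 1141 + 608 + 327 + 487 + 523 − 280 = 5149
None: 5467 − 5149 = 318

318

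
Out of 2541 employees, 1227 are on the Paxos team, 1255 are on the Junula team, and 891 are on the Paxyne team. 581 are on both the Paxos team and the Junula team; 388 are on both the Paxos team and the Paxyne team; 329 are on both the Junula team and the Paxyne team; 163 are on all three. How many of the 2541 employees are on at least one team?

By inclusion–exclusion:
|union| = 1227 + 1255 + 891 − 581 − 388 − 329 + 163 = 2238

2238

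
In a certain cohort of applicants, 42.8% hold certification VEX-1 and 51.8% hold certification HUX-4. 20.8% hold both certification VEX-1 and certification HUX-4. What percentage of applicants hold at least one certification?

73.8%

Apply inclusion-exclusion:
P(≥1) = 42.8 + 51.8 − 20.8 = 73.8%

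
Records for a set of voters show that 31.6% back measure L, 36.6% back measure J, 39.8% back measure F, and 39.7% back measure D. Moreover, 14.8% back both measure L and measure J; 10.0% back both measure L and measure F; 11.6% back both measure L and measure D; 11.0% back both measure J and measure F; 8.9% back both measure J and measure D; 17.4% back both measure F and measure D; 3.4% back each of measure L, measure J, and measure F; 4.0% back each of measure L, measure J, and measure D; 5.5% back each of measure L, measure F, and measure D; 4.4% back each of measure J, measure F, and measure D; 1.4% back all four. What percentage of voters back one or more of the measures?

By inclusion-exclusion,
P(at least one) = 31.6 + 36.6 + 39.8 + 39.7 − 14.8 − 10.0 − 11.6 − 11.0 − 8.9 − 17.4 + 3.4 + 4.0 + 5.5 + 4.4 − 1.4 = 89.9%

89.9%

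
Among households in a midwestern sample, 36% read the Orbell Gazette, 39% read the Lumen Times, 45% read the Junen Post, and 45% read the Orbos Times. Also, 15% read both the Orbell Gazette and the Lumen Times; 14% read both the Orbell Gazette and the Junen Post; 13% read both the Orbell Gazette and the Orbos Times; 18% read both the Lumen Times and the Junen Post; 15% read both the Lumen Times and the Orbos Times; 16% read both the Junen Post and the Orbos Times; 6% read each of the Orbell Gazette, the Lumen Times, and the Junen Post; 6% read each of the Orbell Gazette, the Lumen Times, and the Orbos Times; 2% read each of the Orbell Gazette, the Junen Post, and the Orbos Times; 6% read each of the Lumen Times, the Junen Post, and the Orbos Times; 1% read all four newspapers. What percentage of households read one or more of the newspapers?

Inclusion–exclusion gives
P(at least one) = 36 + 39 + 45 + 45 − 15 − 14 − 13 − 18 − 15 − 16 + 6 + 6 + 2 + 6 − 1 = 93%

93%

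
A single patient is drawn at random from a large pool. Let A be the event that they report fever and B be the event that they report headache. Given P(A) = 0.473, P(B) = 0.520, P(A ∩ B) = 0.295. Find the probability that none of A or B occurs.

0.302

P(A ∪ B) = 0.473 + 0.520 − 0.295 = 0.698
P(none) = 1 − 0.698 = 0.302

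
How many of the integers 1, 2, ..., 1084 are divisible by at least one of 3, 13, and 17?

456

By inclusion-exclusion,
⌊1084/3⌋ + ⌊1084/13⌋ + ⌊1084/17⌋ − ⌊1084/39⌋ − ⌊1084/51⌋ − ⌊1084/221⌋ + ⌊1084/663⌋ = 361 + 83 + 63 − 27 − 21 − 4 + 1 = 456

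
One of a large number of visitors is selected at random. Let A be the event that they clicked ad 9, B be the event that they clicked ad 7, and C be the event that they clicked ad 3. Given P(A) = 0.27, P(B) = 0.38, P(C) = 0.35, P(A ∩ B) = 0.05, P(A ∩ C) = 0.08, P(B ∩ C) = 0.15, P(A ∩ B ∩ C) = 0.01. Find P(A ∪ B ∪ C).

0.73

Inclusion–exclusion gives
P(A ∪ B ∪ C) = 0.27 + 0.38 + 0.35 − 0.05 − 0.08 − 0.15 + 0.01 = 0.73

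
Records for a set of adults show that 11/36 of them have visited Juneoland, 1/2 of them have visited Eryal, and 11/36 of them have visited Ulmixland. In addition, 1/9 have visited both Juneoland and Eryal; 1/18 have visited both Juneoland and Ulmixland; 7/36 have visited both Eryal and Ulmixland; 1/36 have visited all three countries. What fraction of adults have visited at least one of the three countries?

By inclusion-exclusion,
P(union) = 11/36 + 1/2 + 11/36 − 1/9 − 1/18 − 7/36 + 1/36 = 7/9

7/9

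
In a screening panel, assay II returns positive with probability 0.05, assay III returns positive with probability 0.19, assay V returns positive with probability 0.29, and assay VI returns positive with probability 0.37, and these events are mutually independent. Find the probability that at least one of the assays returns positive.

0.65580265

P(none) = (1 − 0.05) × (1 − 0.19) × (1 − 0.29) × (1 − 0.37) = 0.95 × 0.81 × 0.71 × 0.63 = 0.34419735
P(at least one) = 1 − 0.34419735 = 0.65580265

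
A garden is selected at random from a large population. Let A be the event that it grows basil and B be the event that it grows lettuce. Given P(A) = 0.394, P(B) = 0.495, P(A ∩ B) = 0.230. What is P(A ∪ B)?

0.659

By inclusion-exclusion,
P(A ∪ B) = 0.394 + 0.495 − 0.230 = 0.659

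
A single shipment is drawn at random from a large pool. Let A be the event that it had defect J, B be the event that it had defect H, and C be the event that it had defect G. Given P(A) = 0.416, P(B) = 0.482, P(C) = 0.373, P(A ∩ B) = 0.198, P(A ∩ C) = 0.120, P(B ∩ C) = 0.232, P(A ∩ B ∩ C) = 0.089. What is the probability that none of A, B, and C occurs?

P(A ∪ B ∪ C) = 0.416 + 0.482 + 0.373 − 0.198 − 0.120 − 0.232 + 0.089 = 0.810
P(none) = 1 − 0.810 = 0.190

0.190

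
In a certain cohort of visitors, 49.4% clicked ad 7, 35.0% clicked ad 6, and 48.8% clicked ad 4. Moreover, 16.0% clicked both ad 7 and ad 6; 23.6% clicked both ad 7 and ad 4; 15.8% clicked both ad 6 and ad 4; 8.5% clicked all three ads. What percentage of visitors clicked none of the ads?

P(union) = 49.4 + 35.0 + 48.8 − 16.0 − 23.6 − 15.8 + 8.5 = 86.3%
P(none) = 100% − 86.3% = 13.7%

13.7%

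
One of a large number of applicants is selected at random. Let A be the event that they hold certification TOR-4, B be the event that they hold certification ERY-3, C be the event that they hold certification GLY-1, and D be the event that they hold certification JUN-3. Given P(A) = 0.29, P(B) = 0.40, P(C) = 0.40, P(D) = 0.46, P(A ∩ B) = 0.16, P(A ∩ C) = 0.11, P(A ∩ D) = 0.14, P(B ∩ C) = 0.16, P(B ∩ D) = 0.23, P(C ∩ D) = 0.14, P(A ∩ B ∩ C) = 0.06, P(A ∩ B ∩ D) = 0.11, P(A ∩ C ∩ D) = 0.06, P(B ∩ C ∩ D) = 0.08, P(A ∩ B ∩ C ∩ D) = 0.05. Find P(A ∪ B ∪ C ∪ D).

0.87

P(A ∪ B ∪ C ∪ D) = 0.29 + 0.40 + 0.40 + 0.46 − 0.16 − 0.11 − 0.14 − 0.16 − 0.23 − 0.14 + 0.06 + 0.11 + 0.06 + 0.08 − 0.05 = 0.87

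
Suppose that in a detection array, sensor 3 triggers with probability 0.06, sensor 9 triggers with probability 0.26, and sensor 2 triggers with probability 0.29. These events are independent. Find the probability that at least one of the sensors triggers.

P(none) = (1 − 0.06) × (1 − 0.26) × (1 − 0.29) = 0.94 × 0.74 × 0.71 = 0.493876
P(at least one) = 1 − 0.493876 = 0.506124

0.506124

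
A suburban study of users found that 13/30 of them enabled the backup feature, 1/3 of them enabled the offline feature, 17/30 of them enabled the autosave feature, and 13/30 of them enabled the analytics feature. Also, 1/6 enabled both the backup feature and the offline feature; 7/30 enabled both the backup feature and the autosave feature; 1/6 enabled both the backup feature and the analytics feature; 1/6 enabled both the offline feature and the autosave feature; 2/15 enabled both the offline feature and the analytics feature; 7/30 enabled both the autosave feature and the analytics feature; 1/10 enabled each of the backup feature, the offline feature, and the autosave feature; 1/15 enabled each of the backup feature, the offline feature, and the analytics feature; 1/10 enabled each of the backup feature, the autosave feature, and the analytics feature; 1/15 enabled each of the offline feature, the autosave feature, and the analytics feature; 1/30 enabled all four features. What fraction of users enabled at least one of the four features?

29/30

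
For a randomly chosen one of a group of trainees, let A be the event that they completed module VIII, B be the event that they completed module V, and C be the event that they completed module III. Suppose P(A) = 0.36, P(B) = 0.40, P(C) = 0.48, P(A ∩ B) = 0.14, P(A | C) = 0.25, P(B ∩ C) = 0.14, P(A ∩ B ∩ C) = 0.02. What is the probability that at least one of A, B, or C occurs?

P(A ∩ C) = P(C)·P(A|C) = 0.48 × 0.25 = 0.12
By inclusion-exclusion,
P(A ∪ B ∪ C) = 0.36 + 0.40 + 0.48 − 0.14 − 0.12 − 0.14 + 0.02 = 0.86

0.86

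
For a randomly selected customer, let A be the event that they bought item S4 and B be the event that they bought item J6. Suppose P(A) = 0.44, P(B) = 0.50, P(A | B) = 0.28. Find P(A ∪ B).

P(A ∩ B) = P(B)·P(A|B) = 0.50 × 0.28 = 0.14
P(A ∪ B) = 0.44 + 0.50 − 0.14 = 0.80

0.80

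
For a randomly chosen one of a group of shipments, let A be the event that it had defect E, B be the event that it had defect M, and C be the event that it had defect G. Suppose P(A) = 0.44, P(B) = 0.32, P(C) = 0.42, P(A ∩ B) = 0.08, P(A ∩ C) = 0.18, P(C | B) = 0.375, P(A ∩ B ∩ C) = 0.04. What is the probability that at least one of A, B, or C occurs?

0.84

P(B ∩ C) = P(B)·P(C|B) = 0.32 × 0.375 = 0.12
Apply inclusion-exclusion:
P(A ∪ B ∪ C) = 0.44 + 0.32 + 0.42 − 0.08 − 0.18 − 0.12 + 0.04 = 0.84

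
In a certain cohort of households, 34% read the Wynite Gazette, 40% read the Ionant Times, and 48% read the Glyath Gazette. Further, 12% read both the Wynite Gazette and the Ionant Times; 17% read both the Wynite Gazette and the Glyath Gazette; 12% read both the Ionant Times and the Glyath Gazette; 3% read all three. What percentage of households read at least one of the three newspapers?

84%

Inclusion–exclusion gives
P(union) = 34 + 40 + 48 − 12 − 17 − 12 + 3 = 84%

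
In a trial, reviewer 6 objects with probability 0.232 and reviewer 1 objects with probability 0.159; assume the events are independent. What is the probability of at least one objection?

0.354112

P(none) = (1 − 0.232) × (1 − 0.159) = 0.768 × 0.841 = 0.645888
P(at least one) = 1 − 0.645888 = 0.354112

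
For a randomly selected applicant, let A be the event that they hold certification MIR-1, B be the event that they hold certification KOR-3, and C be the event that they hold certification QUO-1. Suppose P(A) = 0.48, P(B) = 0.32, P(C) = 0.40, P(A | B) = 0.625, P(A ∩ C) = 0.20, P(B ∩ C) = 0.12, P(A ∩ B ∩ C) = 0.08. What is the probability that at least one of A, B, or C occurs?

P(A ∩ B) = P(B)·P(A|B) = 0.32 × 0.625 = 0.20
P(A ∪ B ∪ C) = 0.48 + 0.32 + 0.40 − 0.20 − 0.20 − 0.12 + 0.08 = 0.76

0.76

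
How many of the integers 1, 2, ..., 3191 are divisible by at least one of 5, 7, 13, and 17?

1289

⌊3191/5⌋ + ⌊3191/7⌋ + ⌊3191/13⌋ + ⌊3191/17⌋ − ⌊3191/35⌋ − ⌊3191/65⌋ − ⌊3191/85⌋ − ⌊3191/91⌋ − ⌊3191/119⌋ − ⌊3191/221⌋ + ⌊3191/455⌋ + ⌊3191/595⌋ + ⌊3191/1105⌋ + ⌊3191/1547⌋ − ⌊3191/7735⌋ = 638 + 455 + 245 + 187 − 91 − 49 − 37 − 35 − 26 − 14 + 7 + 5 + 2 + 2 − 0 = 1289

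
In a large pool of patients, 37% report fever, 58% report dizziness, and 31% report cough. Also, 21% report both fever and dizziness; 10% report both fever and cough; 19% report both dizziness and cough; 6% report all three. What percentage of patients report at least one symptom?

Using inclusion–exclusion:
P(≥1) = 37 + 58 + 31 − 21 − 10 − 19 + 6 = 82%

82%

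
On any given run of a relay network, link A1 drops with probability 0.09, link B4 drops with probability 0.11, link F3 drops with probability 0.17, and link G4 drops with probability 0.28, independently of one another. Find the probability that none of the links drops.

P(none) = (1 − 0.09) × (1 − 0.11) × (1 − 0.17) × (1 − 0.28) = 0.91 × 0.89 × 0.83 × 0.72 = 0.48399624

0.48399624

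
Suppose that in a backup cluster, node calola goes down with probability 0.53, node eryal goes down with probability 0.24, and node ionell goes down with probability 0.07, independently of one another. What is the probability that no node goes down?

P(none) = (1 − 0.53) × (1 − 0.24) × (1 − 0.07) = 0.47 × 0.76 × 0.93 = 0.332196

0.332196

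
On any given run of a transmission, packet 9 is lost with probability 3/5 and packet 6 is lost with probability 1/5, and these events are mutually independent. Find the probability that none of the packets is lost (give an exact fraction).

8/25

P(none) = (1 − 3/5) × (1 − 1/5) = 2/5 × 4/5 = 8/25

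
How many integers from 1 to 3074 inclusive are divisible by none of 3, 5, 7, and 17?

⌊3074/3⌋ + ⌊3074/5⌋ + ⌊3074/7⌋ + ⌊3074/17⌋ − ⌊3074/15⌋ − ⌊3074/21⌋ − ⌊3074/51⌋ − ⌊3074/35⌋ − ⌊3074/85⌋ − ⌊3074/119⌋ + ⌊3074/105⌋ + ⌊3074/255⌋ + ⌊3074/357⌋ + ⌊3074/595⌋ − ⌊3074/1785⌋ = 1024 + 614 + 439 + 180 − 204 − 146 − 60 − 87 − 36 − 25 + 29 + 12 + 8 + 5 − 1 = 1752
3074 − 1752 = 1322

1322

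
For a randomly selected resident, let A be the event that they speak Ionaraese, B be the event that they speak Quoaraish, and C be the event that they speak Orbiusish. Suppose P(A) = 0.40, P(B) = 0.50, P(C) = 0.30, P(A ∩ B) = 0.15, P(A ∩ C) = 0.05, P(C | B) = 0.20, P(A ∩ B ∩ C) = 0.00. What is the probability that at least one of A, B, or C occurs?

0.90

P(B ∩ C) = P(B)·P(C|B) = 0.50 × 0.20 = 0.10
Apply inclusion-exclusion:
P(A ∪ B ∪ C) = 0.40 + 0.50 + 0.30 − 0.15 − 0.05 − 0.10 + 0.00 = 0.90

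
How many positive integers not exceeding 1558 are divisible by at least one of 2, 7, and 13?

By inclusion–exclusion:
floor(1558/2) + floor(1558/7) + floor(1558/13) − floor(1558/14) − floor(1558/26) − floor(1558/91) + floor(1558/182) = 779 + 222 + 119 − 111 − 59 − 17 + 8 = 941

941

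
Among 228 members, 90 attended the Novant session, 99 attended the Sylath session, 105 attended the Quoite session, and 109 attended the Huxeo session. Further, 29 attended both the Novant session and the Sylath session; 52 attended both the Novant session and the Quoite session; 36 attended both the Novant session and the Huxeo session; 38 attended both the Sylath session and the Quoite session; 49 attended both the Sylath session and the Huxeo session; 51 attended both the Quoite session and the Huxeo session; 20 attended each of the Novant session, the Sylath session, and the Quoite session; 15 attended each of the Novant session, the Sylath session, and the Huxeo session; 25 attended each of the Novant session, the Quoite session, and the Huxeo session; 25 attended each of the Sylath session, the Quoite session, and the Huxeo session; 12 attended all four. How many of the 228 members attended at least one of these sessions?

221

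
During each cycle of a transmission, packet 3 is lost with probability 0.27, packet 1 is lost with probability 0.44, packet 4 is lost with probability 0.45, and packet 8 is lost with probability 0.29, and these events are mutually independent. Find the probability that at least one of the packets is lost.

Independence gives P(none) = ∏(1 − pᵢ).
P(none) = (1 − 0.27) × (1 − 0.44) × (1 − 0.45) × (1 − 0.29) = 0.73 × 0.56 × 0.55 × 0.71 = 0.1596364
P(at least one) = 1 − 0.1596364 = 0.8403636

0.8403636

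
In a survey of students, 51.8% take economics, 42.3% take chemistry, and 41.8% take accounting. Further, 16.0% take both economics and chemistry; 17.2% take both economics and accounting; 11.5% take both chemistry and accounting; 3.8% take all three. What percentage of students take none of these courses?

5.0%

P(at least one) = 51.8 + 42.3 + 41.8 − 16.0 − 17.2 − 11.5 + 3.8 = 95.0%
P(none) = 100% − 95.0% = 5.0%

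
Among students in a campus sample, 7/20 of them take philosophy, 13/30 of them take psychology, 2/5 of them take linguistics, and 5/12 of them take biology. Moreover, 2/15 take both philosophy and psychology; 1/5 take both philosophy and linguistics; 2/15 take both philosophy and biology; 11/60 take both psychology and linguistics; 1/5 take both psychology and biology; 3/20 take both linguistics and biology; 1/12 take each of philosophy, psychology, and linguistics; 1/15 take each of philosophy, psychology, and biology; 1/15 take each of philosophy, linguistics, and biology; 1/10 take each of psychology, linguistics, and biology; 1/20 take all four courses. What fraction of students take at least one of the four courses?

P(at least one) = 7/20 + 13/30 + 2/5 + 5/12 − 2/15 − 1/5 − 2/15 − 11/60 − 1/5 − 3/20 + 1/12 + 1/15 + 1/15 + 1/10 − 1/20 = 13/15

13/15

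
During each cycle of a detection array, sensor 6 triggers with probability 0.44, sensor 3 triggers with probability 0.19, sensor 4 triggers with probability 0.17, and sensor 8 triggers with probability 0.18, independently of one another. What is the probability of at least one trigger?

P(none) = (1 − 0.44) × (1 − 0.19) × (1 − 0.17) × (1 − 0.18) = 0.56 × 0.81 × 0.83 × 0.82 = 0.30872016
P(at least one) = 1 − 0.30872016 = 0.69127984

0.69127984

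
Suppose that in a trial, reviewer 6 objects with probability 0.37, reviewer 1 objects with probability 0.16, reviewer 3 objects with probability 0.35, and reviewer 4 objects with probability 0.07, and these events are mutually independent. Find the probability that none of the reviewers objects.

0.3199014

Since the events are independent, P(none) is the product of the individual non-occurrence probabilities.
P(none) = (1 − 0.37) × (1 − 0.16) × (1 − 0.35) × (1 − 0.07) = 0.63 × 0.84 × 0.65 × 0.93 = 0.3199014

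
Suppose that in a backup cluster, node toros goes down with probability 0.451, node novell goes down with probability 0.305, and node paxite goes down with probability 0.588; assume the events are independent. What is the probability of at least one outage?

P(none) = (1 − 0.451) × (1 − 0.305) × (1 − 0.588) = 0.549 × 0.695 × 0.412 = 0.15720066
P(at least one) = 1 − 0.15720066 = 0.84279934

0.84279934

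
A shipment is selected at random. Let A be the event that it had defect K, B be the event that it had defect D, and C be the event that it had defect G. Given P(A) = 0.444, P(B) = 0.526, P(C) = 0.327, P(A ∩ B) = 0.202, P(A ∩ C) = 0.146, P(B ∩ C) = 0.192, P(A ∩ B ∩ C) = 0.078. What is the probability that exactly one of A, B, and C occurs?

0.451

By inclusion–exclusion (exactly-one form):
P(exactly one) = 0.444 + 0.526 + 0.327 − 2·0.202 − 2·0.146 − 2·0.192 + 3·0.078 = 0.451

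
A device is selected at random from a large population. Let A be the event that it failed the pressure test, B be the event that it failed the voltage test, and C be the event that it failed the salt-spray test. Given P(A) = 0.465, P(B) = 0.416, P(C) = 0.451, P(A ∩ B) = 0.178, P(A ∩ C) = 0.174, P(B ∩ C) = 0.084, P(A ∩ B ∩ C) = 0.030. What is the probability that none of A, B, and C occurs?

P(A ∪ B ∪ C) = 0.465 + 0.416 + 0.451 − 0.178 − 0.174 − 0.084 + 0.030 = 0.926
P(none) = 1 − 0.926 = 0.074

0.074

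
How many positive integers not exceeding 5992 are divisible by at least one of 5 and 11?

By inclusion–exclusion:
⌊5992/5⌋ + ⌊5992/11⌋ − ⌊5992/55⌋ = 1198 + 544 − 108 = 1634

1634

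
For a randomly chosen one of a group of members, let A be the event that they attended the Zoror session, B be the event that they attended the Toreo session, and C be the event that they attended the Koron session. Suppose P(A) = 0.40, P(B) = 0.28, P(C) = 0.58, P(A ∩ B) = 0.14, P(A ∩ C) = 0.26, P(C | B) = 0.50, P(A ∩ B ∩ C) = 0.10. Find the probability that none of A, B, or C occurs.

P(B ∩ C) = P(B)·P(C|B) = 0.28 × 0.50 = 0.14
Apply inclusion-exclusion:
P(A ∪ B ∪ C) = 0.40 + 0.28 + 0.58 − 0.14 − 0.26 − 0.14 + 0.10 = 0.82
P(none) = 1 − 0.82 = 0.18

0.18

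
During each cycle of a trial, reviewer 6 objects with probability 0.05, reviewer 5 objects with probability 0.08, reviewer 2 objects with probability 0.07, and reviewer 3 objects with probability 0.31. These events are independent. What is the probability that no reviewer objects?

0.5608458

P(none) = (1 − 0.05) × (1 − 0.08) × (1 − 0.07) × (1 − 0.31) = 0.95 × 0.92 × 0.93 × 0.69 = 0.5608458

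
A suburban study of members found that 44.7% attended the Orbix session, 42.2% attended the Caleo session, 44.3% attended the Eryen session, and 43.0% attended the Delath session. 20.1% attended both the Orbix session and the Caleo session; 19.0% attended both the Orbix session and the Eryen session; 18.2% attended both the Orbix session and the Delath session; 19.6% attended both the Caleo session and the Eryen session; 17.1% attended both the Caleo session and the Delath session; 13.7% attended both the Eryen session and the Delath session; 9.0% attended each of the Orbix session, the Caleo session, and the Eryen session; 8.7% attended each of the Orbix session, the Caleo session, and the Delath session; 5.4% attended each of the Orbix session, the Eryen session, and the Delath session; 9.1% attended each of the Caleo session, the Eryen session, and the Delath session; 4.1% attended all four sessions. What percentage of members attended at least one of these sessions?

By inclusion-exclusion,
P(≥1) = 44.7 + 42.2 + 44.3 + 43.0 − 20.1 − 19.0 − 18.2 − 19.6 − 17.1 − 13.7 + 9.0 + 8.7 + 5.4 + 9.1 − 4.1 = 94.6%

94.6%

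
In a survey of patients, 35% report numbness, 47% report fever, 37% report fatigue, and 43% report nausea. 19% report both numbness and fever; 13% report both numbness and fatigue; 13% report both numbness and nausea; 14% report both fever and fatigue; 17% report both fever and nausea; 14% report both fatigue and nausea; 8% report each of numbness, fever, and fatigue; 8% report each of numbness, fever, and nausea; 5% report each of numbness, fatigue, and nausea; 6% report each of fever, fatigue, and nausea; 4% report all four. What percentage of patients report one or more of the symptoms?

95%

P(≥1) = 35 + 47 + 37 + 43 − 19 − 13 − 13 − 14 − 17 − 14 + 8 + 8 + 5 + 6 − 4 = 95%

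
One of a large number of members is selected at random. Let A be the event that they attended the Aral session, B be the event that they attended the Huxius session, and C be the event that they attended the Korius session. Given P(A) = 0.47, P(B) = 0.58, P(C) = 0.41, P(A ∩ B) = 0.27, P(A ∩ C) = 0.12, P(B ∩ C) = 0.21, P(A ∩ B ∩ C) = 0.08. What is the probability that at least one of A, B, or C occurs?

0.94

By inclusion–exclusion:
P(A ∪ B ∪ C) = 0.47 + 0.58 + 0.41 − 0.27 − 0.12 − 0.21 + 0.08 = 0.94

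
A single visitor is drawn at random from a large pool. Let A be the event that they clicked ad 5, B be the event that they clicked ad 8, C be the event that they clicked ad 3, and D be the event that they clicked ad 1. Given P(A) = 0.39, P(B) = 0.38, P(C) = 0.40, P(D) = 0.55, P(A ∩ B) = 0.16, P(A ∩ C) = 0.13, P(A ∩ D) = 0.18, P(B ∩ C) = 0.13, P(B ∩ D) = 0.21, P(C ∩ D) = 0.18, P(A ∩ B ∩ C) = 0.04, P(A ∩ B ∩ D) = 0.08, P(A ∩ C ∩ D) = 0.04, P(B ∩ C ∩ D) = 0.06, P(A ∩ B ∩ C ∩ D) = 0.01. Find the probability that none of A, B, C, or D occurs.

By inclusion–exclusion:
P(A ∪ B ∪ C ∪ D) = 0.39 + 0.38 + 0.40 + 0.55 − 0.16 − 0.13 − 0.18 − 0.13 − 0.21 − 0.18 + 0.04 + 0.08 + 0.04 + 0.06 − 0.01 = 0.94
P(none) = 1 − 0.94 = 0.06

0.06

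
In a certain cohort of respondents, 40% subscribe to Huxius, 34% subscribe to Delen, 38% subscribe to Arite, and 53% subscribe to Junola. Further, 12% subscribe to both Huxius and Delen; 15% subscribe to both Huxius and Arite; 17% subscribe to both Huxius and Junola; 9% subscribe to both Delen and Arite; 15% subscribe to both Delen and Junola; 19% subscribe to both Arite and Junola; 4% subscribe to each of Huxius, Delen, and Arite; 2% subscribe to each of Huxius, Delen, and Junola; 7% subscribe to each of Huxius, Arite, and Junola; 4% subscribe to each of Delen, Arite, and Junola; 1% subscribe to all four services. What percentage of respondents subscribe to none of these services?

By inclusion–exclusion:
P(union) = 40 + 34 + 38 + 53 − 12 − 15 − 17 − 9 − 15 − 19 + 4 + 2 + 7 + 4 − 1 = 94%
P(none) = 100% − 94% = 6%

6%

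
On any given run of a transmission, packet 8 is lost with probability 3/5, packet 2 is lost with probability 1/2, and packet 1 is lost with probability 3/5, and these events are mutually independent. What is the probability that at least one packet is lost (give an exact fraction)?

23/25

P(none) = (1 − 3/5) × (1 − 1/2) × (1 − 3/5) = 2/5 × 1/2 × 2/5 = 2/25
P(at least one) = 1 − 2/25 = 23/25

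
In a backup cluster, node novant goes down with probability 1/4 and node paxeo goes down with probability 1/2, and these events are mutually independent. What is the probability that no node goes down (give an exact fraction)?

3/8

P(none) = (1 − 1/4) × (1 − 1/2) = 3/4 × 1/2 = 3/8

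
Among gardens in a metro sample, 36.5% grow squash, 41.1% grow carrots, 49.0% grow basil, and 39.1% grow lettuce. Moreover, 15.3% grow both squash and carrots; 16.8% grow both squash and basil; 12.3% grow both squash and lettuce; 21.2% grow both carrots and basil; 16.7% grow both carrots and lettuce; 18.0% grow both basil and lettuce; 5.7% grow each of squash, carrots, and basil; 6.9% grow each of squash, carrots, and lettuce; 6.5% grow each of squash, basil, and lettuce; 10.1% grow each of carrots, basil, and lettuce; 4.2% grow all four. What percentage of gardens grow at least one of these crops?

P(union) = 36.5 + 41.1 + 49.0 + 39.1 − 15.3 − 16.8 − 12.3 − 21.2 − 16.7 − 18.0 + 5.7 + 6.9 + 6.5 + 10.1 − 4.2 = 90.4%

90.4%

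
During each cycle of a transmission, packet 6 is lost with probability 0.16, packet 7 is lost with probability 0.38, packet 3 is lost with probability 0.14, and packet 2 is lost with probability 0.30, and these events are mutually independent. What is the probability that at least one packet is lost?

0.6864784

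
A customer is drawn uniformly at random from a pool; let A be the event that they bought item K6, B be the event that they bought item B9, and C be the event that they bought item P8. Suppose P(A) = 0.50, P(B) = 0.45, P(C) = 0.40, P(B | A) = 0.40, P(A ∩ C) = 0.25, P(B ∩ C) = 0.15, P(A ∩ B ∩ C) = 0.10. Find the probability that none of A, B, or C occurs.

P(A ∩ B) = P(A)·P(B|A) = 0.50 × 0.40 = 0.20
Inclusion–exclusion gives
P(A ∪ B ∪ C) = 0.50 + 0.45 + 0.40 − 0.20 − 0.25 − 0.15 + 0.10 = 0.85
P(none) = 1 − 0.85 = 0.15

0.15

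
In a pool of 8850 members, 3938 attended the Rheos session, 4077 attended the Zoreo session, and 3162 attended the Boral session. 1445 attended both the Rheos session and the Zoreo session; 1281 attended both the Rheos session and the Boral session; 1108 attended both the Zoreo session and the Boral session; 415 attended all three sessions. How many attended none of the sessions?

1092

By inclusion–exclusion:
N(≥1) = 3938 + 4077 + 3162 − 1445 − 1281 − 1108 + 415 = 7758
None: 8850 − 7758 = 1092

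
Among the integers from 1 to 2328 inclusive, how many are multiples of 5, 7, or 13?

By inclusion-exclusion,
465 + 332 + 179 − 66 − 35 − 25 + 5 = 855

855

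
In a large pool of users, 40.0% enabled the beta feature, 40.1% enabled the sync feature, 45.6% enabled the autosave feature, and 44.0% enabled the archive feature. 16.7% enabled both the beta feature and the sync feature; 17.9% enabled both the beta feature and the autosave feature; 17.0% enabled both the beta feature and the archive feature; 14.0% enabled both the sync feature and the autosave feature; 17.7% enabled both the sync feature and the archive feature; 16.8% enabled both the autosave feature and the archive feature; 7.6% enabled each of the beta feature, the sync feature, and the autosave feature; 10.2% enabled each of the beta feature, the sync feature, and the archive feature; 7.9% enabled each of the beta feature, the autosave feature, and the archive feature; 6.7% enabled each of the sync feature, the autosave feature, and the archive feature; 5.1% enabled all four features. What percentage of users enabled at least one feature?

P(at least one) = 40.0 + 40.1 + 45.6 + 44.0 − 16.7 − 17.9 − 17.0 − 14.0 − 17.7 − 16.8 + 7.6 + 10.2 + 7.9 + 6.7 − 5.1 = 96.9%

96.9%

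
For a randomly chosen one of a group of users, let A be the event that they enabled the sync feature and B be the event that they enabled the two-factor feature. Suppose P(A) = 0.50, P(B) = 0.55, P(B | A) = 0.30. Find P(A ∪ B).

0.90

P(A ∩ B) = P(A)·P(B|A) = 0.50 × 0.30 = 0.15
Using inclusion–exclusion:
P(A ∪ B) = 0.50 + 0.55 − 0.15 = 0.90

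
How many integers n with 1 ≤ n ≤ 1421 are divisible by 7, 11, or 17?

By inclusion–exclusion:
203 + 129 + 83 − 18 − 11 − 7 + 1 = 380

380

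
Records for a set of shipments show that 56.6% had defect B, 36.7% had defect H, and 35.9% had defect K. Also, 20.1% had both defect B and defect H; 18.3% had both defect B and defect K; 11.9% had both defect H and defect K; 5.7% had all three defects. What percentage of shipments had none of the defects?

15.4%

By inclusion–exclusion:
P(union) = 56.6 + 36.7 + 35.9 − 20.1 − 18.3 − 11.9 + 5.7 = 84.6%
P(none) = 100% − 84.6% = 15.4%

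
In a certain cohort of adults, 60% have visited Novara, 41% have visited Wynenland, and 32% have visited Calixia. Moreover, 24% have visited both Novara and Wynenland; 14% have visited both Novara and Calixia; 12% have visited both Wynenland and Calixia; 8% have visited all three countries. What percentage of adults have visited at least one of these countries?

By inclusion–exclusion:
P(union) = 60 + 41 + 32 − 24 − 14 − 12 + 8 = 91%

91%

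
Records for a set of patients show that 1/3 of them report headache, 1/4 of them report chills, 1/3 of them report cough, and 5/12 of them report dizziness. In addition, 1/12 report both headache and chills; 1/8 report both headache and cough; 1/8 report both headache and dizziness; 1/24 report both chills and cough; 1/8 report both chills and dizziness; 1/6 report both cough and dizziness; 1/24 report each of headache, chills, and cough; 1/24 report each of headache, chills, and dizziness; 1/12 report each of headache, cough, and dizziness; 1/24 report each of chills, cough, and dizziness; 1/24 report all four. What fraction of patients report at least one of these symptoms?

5/6

By inclusion–exclusion:
P(≥1) = 1/3 + 1/4 + 1/3 + 5/12 − 1/12 − 1/8 − 1/8 − 1/24 − 1/8 − 1/6 + 1/24 + 1/24 + 1/12 + 1/24 − 1/24 = 5/6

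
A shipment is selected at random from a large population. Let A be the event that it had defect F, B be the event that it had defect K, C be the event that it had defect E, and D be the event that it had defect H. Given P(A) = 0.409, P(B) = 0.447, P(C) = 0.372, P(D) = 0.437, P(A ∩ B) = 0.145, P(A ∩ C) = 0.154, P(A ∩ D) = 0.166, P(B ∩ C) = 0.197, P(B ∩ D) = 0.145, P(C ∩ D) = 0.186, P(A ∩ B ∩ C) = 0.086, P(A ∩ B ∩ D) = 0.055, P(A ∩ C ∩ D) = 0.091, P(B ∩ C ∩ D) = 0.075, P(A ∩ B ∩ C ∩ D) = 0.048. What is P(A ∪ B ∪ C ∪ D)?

P(A ∪ B ∪ C ∪ D) = 0.409 + 0.447 + 0.372 + 0.437 − 0.145 − 0.154 − 0.166 − 0.197 − 0.145 − 0.186 + 0.086 + 0.055 + 0.091 + 0.075 − 0.048 = 0.931

0.931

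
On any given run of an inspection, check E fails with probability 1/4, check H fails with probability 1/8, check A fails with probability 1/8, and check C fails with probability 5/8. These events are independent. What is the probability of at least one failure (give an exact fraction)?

P(none) = (1 − 1/4) × (1 − 1/8) × (1 − 1/8) × (1 − 5/8) = 3/4 × 7/8 × 7/8 × 3/8 = 441/2048
P(at least one) = 1 − 441/2048 = 1607/2048

1607/2048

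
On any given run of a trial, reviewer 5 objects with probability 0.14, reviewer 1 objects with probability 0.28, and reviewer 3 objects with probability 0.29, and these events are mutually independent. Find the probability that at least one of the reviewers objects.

P(none) = (1 − 0.14) × (1 − 0.28) × (1 − 0.29) = 0.86 × 0.72 × 0.71 = 0.439632
P(at least one) = 1 − 0.439632 = 0.560368

0.560368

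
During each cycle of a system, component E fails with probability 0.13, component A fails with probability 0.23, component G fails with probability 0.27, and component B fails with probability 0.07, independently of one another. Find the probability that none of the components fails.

0.45479511

Since the events are independent, P(none) is the product of the individual non-occurrence probabilities.
P(none) = (1 − 0.13) × (1 − 0.23) × (1 − 0.27) × (1 − 0.07) = 0.87 × 0.77 × 0.73 × 0.93 = 0.45479511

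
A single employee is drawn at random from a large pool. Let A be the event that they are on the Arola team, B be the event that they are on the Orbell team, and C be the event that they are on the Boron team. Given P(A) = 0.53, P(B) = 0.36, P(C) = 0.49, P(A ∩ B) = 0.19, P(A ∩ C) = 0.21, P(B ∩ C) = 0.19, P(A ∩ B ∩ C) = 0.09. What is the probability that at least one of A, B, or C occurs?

0.88

By inclusion–exclusion:
P(A ∪ B ∪ C) = 0.53 + 0.36 + 0.49 − 0.19 − 0.21 − 0.19 + 0.09 = 0.88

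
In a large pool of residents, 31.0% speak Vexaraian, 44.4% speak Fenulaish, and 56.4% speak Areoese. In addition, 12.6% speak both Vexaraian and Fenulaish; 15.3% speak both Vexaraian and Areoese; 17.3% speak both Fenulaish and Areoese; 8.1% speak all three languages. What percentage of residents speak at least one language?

By inclusion-exclusion,
P(at least one) = 31.0 + 44.4 + 56.4 − 12.6 − 15.3 − 17.3 + 8.1 = 94.7%

94.7%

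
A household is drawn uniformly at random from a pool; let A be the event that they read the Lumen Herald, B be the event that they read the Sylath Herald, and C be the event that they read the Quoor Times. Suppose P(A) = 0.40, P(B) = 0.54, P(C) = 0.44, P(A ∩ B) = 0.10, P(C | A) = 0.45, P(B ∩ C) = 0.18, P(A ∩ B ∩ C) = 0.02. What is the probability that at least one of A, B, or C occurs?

P(A ∩ C) = P(A)·P(C|A) = 0.40 × 0.45 = 0.18
Using inclusion–exclusion:
P(A ∪ B ∪ C) = 0.40 + 0.54 + 0.44 − 0.10 − 0.18 − 0.18 + 0.02 = 0.94

0.94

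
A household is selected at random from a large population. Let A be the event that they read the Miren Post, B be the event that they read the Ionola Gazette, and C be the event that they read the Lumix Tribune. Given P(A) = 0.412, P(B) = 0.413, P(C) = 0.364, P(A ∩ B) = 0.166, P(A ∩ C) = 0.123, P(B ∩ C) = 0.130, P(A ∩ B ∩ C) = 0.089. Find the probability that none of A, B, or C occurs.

0.141

By inclusion-exclusion,
P(A ∪ B ∪ C) = 0.412 + 0.413 + 0.364 − 0.166 − 0.123 − 0.130 + 0.089 = 0.859
P(none) = 1 − 0.859 = 0.141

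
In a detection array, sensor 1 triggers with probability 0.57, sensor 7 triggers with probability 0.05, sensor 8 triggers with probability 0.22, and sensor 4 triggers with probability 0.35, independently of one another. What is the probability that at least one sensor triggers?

P(none) = (1 − 0.57) × (1 − 0.05) × (1 − 0.22) × (1 − 0.35) = 0.43 × 0.95 × 0.78 × 0.65 = 0.2071095
P(at least one) = 1 − 0.2071095 = 0.7928905

0.7928905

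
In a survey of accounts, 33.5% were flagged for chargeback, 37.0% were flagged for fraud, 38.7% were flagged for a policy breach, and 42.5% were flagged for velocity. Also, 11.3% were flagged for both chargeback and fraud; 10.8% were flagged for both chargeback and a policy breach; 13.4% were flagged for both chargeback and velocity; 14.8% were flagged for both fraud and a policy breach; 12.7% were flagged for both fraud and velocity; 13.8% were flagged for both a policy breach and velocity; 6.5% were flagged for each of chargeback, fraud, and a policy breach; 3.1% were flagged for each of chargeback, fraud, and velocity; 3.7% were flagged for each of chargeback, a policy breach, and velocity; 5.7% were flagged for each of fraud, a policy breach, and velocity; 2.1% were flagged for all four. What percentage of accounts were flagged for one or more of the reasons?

91.8%

P(at least one) = 33.5 + 37.0 + 38.7 + 42.5 − 11.3 − 10.8 − 13.4 − 14.8 − 12.7 − 13.8 + 6.5 + 3.1 + 3.7 + 5.7 − 2.1 = 91.8%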